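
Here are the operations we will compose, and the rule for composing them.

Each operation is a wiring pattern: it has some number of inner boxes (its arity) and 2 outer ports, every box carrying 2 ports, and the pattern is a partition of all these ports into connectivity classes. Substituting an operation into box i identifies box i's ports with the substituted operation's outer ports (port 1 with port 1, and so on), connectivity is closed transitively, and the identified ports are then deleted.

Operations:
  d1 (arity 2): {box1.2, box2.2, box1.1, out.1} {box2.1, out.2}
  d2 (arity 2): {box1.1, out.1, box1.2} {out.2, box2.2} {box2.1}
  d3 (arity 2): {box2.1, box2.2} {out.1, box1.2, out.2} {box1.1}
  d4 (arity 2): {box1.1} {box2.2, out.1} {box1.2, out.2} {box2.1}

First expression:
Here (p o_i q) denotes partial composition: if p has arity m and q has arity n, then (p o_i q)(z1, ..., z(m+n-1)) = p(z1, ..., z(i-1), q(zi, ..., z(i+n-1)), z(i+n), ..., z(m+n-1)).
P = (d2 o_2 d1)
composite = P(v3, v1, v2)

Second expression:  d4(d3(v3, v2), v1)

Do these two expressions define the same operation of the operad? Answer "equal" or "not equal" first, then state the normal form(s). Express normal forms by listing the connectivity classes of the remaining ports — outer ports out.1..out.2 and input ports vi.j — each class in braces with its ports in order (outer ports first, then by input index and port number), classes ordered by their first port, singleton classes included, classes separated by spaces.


Reducing the first expression gives {out.1, v3.1, v3.2} {out.2, v2.1} {v1.1, v1.2, v2.2}
Reducing the second expression gives {out.1, v1.2} {out.2, v3.2} {v1.1} {v2.1, v2.2} {v3.1}
The normal forms differ: not equal.

not equal: they reduce to {out.1, v3.1, v3.2} {out.2, v2.1} {v1.1, v1.2, v2.2} and {out.1, v1.2} {out.2, v3.2} {v1.1} {v2.1, v2.2} {v3.1}


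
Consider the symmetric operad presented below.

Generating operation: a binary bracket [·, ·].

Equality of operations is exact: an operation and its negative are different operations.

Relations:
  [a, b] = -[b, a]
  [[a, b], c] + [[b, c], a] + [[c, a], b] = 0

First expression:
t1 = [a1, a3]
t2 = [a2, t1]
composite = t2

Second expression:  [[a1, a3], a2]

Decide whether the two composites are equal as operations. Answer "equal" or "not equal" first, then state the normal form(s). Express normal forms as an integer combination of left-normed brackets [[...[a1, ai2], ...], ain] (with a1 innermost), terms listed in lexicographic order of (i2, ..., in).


The first composite normalizes to -[[a1, a3], a2]
The second composite normalizes to [[a1, a3], a2]
Different reductions; not equal.

not equal — first -[[a1, a3], a2], second [[a1, a3], a2]


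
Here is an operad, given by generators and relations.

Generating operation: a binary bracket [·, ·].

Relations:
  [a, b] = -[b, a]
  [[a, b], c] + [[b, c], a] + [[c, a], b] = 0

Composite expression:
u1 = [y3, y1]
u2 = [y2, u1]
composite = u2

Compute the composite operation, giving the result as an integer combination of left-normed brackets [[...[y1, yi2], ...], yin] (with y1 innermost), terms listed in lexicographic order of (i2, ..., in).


Antisymmetry and Jacobi reduce to y1-anchored left-normed brackets.
Composite bracket: [y2, [y3, y1]]
Expanding via [a, b] = ab - ba: 4 signed words (2^2 = 4).
Collect the words opening with y1:
  y1y3y2 appears with sign +1, giving the term +[[y1, y3], y2]

[[y1, y3], y2]


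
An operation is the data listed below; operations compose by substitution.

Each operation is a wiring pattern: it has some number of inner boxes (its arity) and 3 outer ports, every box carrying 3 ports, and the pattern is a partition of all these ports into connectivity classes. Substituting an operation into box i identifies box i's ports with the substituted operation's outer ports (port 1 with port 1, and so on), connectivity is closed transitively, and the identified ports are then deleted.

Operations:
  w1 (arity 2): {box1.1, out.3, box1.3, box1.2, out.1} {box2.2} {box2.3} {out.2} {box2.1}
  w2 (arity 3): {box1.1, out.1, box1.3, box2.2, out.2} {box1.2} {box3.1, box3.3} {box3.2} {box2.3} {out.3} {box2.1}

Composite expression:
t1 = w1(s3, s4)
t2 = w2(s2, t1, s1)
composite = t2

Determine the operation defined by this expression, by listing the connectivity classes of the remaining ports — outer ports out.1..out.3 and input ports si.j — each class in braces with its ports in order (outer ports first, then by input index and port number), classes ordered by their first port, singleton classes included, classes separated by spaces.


{out.1, out.2, s2.1, s2.3} {out.3} {s1.1, s1.3} {s1.2} {s2.2} {s3.1, s3.2, s3.3} {s4.1} {s4.2} {s4.3}


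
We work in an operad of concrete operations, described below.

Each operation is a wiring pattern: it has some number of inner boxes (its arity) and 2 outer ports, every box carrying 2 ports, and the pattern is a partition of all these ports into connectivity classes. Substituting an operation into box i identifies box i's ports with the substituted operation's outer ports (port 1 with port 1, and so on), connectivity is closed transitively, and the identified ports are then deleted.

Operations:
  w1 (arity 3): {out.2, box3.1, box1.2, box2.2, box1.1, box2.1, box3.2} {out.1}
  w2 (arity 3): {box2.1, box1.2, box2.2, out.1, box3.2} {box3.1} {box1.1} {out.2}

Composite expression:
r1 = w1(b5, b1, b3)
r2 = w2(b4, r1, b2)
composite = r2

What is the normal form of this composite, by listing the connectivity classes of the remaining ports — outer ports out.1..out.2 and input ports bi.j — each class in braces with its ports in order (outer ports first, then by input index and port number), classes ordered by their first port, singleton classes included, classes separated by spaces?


Reachability decides: close wires over w2-identified ports.
composing w1 on (b5, b1, b3), with out.j its own outer ports: {out.1} {out.2, b1.1, b1.2, b3.1, b3.2, b5.1, b5.2}
composing w2 on (b4, b5, b1, b3, b2), with out.j its own outer ports: {out.1, b1.1, b1.2, b2.2, b3.1, b3.2, b4.2, b5.1, b5.2} {out.2} {b2.1} {b4.1}

{out.1, b1.1, b1.2, b2.2, b3.1, b3.2, b4.2, b5.1, b5.2} {out.2} {b2.1} {b4.1}


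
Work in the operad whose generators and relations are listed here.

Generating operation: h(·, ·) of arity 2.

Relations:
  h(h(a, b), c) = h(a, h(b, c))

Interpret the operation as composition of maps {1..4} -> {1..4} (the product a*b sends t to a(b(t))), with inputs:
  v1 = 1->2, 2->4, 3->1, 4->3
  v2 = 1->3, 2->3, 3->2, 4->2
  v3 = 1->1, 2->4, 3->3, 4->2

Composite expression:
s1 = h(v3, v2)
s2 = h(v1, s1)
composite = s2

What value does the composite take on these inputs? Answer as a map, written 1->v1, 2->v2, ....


h(v3, v2) = 1->3, 2->3, 3->4, 4->4
h(v1, h(v3, v2)) = 1->1, 2->1, 3->3, 4->3

1->1, 2->1, 3->3, 4->3


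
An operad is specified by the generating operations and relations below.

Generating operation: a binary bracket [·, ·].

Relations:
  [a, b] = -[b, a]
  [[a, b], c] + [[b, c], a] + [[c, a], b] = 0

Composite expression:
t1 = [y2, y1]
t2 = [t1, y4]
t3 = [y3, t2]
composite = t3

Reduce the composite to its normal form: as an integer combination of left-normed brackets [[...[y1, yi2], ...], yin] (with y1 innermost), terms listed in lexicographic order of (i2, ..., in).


Antisymmetry and Jacobi reduce to y1-anchored left-normed brackets.
Composite bracket: [y3, [[y2, y1], y4]]
Full expansion: 8 signed words from ab - ba (2^3 = 8).
Collect the words opening with y1:
  the word y1y2y4y3 carries sign +1 and contributes +[[[y1, y2], y4], y3]

[[[y1, y2], y4], y3]


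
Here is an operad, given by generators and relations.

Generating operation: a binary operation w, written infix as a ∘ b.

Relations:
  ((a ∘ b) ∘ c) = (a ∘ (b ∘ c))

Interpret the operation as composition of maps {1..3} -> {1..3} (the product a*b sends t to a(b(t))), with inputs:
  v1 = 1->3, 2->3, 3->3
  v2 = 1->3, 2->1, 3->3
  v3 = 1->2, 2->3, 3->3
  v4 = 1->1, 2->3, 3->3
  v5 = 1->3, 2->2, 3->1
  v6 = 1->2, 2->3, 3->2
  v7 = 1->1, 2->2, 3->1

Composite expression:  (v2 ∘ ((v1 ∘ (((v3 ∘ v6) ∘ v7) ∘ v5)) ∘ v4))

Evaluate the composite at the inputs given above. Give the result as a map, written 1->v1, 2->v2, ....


(v3 ∘ v6) = 1->3, 2->3, 3->3
((v3 ∘ v6) ∘ v7) = 1->3, 2->3, 3->3
(((v3 ∘ v6) ∘ v7) ∘ v5) = 1->3, 2->3, 3->3
(v1 ∘ (((v3 ∘ v6) ∘ v7) ∘ v5)) = 1->3, 2->3, 3->3
((v1 ∘ (((v3 ∘ v6) ∘ v7) ∘ v5)) ∘ v4) = 1->3, 2->3, 3->3
(v2 ∘ ((v1 ∘ (((v3 ∘ v6) ∘ v7) ∘ v5)) ∘ v4)) = 1->3, 2->3, 3->3

1->3, 2->3, 3->3


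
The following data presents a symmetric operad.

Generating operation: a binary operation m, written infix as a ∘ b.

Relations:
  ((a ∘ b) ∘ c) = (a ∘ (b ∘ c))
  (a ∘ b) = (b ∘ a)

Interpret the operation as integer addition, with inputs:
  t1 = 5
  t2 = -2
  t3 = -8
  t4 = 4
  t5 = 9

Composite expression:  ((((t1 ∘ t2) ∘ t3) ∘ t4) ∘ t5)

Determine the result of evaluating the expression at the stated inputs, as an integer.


8

(t1 ∘ t2) = 3
((t1 ∘ t2) ∘ t3) = -5
(((t1 ∘ t2) ∘ t3) ∘ t4) = -1
((((t1 ∘ t2) ∘ t3) ∘ t4) ∘ t5) = 8


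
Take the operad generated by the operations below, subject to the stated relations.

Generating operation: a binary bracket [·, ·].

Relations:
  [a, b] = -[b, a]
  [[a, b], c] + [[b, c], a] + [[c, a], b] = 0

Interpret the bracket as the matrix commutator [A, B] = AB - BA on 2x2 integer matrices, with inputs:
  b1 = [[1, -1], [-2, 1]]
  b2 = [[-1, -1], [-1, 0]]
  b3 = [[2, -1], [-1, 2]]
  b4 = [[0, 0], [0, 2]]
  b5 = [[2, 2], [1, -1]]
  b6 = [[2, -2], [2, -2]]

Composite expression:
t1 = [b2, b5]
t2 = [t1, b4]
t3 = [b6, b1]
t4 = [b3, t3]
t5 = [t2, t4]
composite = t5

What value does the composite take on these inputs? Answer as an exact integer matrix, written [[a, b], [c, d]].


[[-72, 48], [-96, 72]]

[b2, b5] = [[1, 1], [-2, -1]]
[[b2, b5], b4] = [[0, 2], [4, 0]]
[b6, b1] = [[6, -4], [8, -6]]
[b3, [b6, b1]] = [[-12, 12], [-12, 12]]
[[[b2, b5], b4], [b3, [b6, b1]]] = [[-72, 48], [-96, 72]]


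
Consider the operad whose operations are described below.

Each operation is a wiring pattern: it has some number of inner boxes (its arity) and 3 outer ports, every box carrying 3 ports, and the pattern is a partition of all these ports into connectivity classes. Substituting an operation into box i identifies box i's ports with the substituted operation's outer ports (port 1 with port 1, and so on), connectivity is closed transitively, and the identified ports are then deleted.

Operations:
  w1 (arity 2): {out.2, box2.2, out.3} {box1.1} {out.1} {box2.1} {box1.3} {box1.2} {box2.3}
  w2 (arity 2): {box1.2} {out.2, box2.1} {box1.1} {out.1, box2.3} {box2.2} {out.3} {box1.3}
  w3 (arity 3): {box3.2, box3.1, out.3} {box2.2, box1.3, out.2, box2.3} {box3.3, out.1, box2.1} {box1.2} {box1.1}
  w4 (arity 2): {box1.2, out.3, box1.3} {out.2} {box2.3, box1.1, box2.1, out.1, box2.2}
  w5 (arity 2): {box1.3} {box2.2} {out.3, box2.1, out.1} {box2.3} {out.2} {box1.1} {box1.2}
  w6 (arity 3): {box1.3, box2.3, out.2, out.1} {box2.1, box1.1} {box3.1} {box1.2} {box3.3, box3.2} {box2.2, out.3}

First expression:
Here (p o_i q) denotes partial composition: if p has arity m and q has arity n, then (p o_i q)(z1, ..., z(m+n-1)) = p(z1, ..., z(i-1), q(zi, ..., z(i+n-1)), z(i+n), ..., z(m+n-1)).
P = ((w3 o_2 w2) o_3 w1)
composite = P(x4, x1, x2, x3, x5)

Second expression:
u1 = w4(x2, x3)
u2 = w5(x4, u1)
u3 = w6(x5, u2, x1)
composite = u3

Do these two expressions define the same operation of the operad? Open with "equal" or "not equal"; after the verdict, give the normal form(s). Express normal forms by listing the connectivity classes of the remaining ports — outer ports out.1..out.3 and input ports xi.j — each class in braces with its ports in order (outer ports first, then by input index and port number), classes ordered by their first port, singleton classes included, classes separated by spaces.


The first expression reduces to {out.1, x3.2, x5.3} {out.2, x4.3} {out.3, x5.1, x5.2} {x1.1} {x1.2} {x1.3} {x2.1} {x2.2} {x2.3} {x3.1} {x3.3} {x4.1} {x4.2}
The second expression reduces to {out.1, out.2, x2.1, x3.1, x3.2, x3.3, x5.1, x5.3} {out.3} {x1.1} {x1.2, x1.3} {x2.2, x2.3} {x4.1} {x4.2} {x4.3} {x5.2}
They disagree, so not equal.

not equal; the first gives {out.1, x3.2, x5.3} {out.2, x4.3} {out.3, x5.1, x5.2} {x1.1} {x1.2} {x1.3} {x2.1} {x2.2} {x2.3} {x3.1} {x3.3} {x4.1} {x4.2} and the second {out.1, out.2, x2.1, x3.1, x3.2, x3.3, x5.1, x5.3} {out.3} {x1.1} {x1.2, x1.3} {x2.2, x2.3} {x4.1} {x4.2} {x4.3} {x5.2}


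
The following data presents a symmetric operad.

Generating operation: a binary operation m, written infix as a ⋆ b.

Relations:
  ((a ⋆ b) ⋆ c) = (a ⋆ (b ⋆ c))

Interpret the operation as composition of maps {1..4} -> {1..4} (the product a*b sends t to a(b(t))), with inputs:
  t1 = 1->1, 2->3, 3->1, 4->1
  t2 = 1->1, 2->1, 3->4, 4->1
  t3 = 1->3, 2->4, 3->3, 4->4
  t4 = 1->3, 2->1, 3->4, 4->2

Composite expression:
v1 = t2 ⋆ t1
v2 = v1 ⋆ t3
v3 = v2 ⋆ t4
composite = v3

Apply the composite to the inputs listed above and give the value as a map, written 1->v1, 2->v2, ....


1->1, 2->1, 3->1, 4->1

(t2 ⋆ t1) = 1->1, 2->4, 3->1, 4->1
((t2 ⋆ t1) ⋆ t3) = 1->1, 2->1, 3->1, 4->1
(((t2 ⋆ t1) ⋆ t3) ⋆ t4) = 1->1, 2->1, 3->1, 4->1


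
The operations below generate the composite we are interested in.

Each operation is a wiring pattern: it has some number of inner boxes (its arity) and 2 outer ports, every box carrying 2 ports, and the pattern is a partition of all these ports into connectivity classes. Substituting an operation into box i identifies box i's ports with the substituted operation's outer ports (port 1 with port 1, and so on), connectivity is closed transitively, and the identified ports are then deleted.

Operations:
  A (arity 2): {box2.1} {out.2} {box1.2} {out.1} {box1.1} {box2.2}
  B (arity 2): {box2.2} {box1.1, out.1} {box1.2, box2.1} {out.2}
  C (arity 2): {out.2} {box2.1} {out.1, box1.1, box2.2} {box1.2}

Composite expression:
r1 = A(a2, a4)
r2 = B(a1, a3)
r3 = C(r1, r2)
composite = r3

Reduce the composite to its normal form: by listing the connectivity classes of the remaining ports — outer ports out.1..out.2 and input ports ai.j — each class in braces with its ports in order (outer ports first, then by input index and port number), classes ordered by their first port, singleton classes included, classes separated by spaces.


{out.1} {out.2} {a1.1} {a1.2, a3.1} {a2.1} {a2.2} {a3.2} {a4.1} {a4.2}

Reachability decides: close wires over C-identified ports.
stage A: inputs (a2, a4), connectivity {out.1} {out.2} {a2.1} {a2.2} {a4.1} {a4.2}, out.j its boundary
stage B: inputs (a1, a3), connectivity {out.1, a1.1} {out.2} {a1.2, a3.1} {a3.2}, out.j its boundary
stage C: inputs (a2, a4, a1, a3), connectivity {out.1} {out.2} {a1.1} {a1.2, a3.1} {a2.1} {a2.2} {a3.2} {a4.1} {a4.2}, out.j its boundary


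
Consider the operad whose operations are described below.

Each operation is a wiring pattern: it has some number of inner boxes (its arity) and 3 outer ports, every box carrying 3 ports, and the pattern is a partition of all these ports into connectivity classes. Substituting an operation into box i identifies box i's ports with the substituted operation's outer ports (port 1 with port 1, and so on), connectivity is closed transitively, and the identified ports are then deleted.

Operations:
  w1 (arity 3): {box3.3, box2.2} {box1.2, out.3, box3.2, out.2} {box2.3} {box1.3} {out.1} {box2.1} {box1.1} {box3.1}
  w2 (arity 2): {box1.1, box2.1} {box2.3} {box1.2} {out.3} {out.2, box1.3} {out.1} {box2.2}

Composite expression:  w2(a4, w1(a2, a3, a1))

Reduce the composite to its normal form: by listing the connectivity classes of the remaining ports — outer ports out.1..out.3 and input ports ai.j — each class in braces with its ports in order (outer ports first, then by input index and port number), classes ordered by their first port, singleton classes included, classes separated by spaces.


Reachability decides: close wires over w2-identified ports.
stage w1: inputs (a2, a3, a1), connectivity {out.1} {out.2, out.3, a1.2, a2.2} {a1.1} {a1.3, a3.2} {a2.1} {a2.3} {a3.1} {a3.3}, out.j its boundary
stage w2: inputs (a4, a2, a3, a1), connectivity {out.1} {out.2, a4.3} {out.3} {a1.1} {a1.2, a2.2} {a1.3, a3.2} {a2.1} {a2.3} {a3.1} {a3.3} {a4.1} {a4.2}, out.j its boundary

{out.1} {out.2, a4.3} {out.3} {a1.1} {a1.2, a2.2} {a1.3, a3.2} {a2.1} {a2.3} {a3.1} {a3.3} {a4.1} {a4.2}


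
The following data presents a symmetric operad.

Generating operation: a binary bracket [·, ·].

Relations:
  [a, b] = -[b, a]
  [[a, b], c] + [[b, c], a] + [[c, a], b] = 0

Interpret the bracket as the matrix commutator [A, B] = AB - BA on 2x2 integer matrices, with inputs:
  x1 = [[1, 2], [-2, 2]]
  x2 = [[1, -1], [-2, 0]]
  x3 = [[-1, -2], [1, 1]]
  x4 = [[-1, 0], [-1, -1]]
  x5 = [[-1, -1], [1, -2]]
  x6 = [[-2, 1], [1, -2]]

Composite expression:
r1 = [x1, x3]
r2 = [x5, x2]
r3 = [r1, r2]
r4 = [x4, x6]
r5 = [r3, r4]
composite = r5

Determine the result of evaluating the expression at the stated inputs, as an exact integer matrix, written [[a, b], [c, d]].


[[0, 72], [84, 0]]

[x1, x3] = [[-2, 6], [5, 2]]
[x5, x2] = [[3, 0], [3, -3]]
[[x1, x3], [x5, x2]] = [[18, -36], [42, -18]]
[x4, x6] = [[1, 0], [0, -1]]
[[[x1, x3], [x5, x2]], [x4, x6]] = [[0, 72], [84, 0]]


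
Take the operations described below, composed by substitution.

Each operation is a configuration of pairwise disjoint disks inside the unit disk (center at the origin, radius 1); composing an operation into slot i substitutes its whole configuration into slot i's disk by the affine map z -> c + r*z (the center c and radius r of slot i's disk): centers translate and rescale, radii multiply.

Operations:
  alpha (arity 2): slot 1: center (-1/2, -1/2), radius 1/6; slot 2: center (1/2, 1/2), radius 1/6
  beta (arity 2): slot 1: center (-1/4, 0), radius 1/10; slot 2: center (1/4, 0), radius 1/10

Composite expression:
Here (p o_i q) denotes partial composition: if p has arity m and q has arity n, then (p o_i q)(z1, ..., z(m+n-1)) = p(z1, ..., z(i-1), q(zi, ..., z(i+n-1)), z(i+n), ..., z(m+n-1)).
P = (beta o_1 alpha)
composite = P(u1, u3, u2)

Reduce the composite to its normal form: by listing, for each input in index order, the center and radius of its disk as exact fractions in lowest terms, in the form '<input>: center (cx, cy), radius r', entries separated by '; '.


Only the slot chain above each u matters under beta; compose those maps.
input u1: composing its 2 substitution steps yields center (-3/10, -1/20), radius 1/60
input u3: composing its 2 substitution steps yields center (-1/5, 1/20), radius 1/60
input u2: composing its 1 substitution step yields center (1/4, 0), radius 1/10

u1: center (-3/10, -1/20), radius 1/60; u2: center (1/4, 0), radius 1/10; u3: center (-1/5, 1/20), radius 1/60


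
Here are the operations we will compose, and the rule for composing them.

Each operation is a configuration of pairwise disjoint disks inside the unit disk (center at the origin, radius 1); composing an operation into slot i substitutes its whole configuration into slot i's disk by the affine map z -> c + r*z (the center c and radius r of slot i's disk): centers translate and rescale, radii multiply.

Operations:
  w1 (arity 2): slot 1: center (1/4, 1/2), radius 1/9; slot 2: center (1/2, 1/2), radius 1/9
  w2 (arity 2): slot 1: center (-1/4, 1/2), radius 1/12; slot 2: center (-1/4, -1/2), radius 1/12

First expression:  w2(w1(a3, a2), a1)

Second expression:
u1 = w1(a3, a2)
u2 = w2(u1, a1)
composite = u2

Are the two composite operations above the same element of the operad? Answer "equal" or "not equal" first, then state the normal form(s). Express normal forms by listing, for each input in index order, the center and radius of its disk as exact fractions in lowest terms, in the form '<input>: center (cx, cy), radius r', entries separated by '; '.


equal — both sides give a1: center (-1/4, -1/2), radius 1/12; a2: center (-5/24, 13/24), radius 1/108; a3: center (-11/48, 13/24), radius 1/108


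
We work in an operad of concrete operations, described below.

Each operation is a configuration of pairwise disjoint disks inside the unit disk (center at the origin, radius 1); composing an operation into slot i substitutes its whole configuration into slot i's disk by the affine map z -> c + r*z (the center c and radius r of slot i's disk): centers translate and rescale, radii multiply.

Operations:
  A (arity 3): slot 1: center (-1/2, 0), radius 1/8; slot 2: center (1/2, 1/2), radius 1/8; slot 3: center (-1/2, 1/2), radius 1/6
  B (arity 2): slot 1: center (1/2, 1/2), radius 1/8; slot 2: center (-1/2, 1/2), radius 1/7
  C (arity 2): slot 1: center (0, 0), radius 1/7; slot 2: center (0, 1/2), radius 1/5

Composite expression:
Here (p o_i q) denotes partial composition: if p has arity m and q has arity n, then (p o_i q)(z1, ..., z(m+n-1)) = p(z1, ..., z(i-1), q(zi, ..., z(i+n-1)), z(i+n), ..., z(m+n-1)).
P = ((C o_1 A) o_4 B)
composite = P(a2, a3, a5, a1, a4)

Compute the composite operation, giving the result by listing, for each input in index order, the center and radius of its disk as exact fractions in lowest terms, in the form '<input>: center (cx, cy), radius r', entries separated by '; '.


Only the slot chain above each a matters under C; compose those maps.
input a2: composing its 2 substitution steps yields center (-1/14, 0), radius 1/56
input a3: composing its 2 substitution steps yields center (1/14, 1/14), radius 1/56
input a5: composing its 2 substitution steps yields center (-1/14, 1/14), radius 1/42
input a1: composing its 2 substitution steps yields center (1/10, 3/5), radius 1/40
input a4: composing its 2 substitution steps yields center (-1/10, 3/5), radius 1/35

a1: center (1/10, 3/5), radius 1/40; a2: center (-1/14, 0), radius 1/56; a3: center (1/14, 1/14), radius 1/56; a4: center (-1/10, 3/5), radius 1/35; a5: center (-1/14, 1/14), radius 1/42


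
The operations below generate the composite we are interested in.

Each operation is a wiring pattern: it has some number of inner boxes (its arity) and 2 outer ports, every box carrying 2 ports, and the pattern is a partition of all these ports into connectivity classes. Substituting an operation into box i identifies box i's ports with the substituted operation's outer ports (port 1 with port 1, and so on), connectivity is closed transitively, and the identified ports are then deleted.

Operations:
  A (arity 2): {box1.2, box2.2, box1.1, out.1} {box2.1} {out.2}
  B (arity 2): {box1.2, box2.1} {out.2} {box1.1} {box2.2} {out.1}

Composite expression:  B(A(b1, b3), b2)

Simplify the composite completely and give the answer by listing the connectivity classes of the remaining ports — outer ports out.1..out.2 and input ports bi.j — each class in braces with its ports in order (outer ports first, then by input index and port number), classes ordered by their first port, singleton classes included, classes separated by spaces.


Two ports join when wires chain via B-identified ports.
after A, the pattern on (b1, b3) reads {out.1, b1.1, b1.2, b3.2} {out.2} {b3.1} (out.j = its outer ports)
after B, the pattern on (b1, b3, b2) reads {out.1} {out.2} {b1.1, b1.2, b3.2} {b2.1} {b2.2} {b3.1} (out.j = its outer ports)

{out.1} {out.2} {b1.1, b1.2, b3.2} {b2.1} {b2.2} {b3.1}


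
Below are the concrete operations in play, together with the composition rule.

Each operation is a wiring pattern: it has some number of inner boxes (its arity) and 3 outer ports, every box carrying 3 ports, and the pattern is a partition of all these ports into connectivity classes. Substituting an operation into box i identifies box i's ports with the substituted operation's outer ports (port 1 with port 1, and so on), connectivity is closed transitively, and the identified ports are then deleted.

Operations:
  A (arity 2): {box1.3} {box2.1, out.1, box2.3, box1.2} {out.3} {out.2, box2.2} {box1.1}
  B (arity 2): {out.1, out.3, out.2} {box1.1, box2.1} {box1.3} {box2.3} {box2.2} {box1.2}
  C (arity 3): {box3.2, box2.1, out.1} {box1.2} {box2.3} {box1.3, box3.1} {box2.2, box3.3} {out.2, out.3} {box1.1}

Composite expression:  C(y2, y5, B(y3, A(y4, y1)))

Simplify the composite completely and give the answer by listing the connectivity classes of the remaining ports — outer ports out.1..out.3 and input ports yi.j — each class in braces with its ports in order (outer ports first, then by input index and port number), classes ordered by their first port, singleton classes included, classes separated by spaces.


Reachability decides: close wires over C-identified ports.
stage A: inputs (y4, y1), connectivity {out.1, y1.1, y1.3, y4.2} {out.2, y1.2} {out.3} {y4.1} {y4.3}, out.j its boundary
stage B: inputs (y3, y4, y1), connectivity {out.1, out.2, out.3} {y1.1, y1.3, y3.1, y4.2} {y1.2} {y3.2} {y3.3} {y4.1} {y4.3}, out.j its boundary
stage C: inputs (y2, y5, y3, y4, y1), connectivity {out.1, y2.3, y5.1, y5.2} {out.2, out.3} {y1.1, y1.3, y3.1, y4.2} {y1.2} {y2.1} {y2.2} {y3.2} {y3.3} {y4.1} {y4.3} {y5.3}, out.j its boundary

{out.1, y2.3, y5.1, y5.2} {out.2, out.3} {y1.1, y1.3, y3.1, y4.2} {y1.2} {y2.1} {y2.2} {y3.2} {y3.3} {y4.1} {y4.3} {y5.3}


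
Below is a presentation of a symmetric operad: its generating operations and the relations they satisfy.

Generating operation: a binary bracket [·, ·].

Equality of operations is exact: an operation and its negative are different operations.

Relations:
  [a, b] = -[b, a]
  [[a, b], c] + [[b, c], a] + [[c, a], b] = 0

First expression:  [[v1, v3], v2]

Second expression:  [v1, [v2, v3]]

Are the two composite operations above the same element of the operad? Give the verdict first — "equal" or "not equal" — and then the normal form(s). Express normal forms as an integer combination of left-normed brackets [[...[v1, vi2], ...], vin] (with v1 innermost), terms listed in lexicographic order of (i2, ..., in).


The first expression, normalized: [[v1, v3], v2]
The second expression, normalized: [[v1, v2], v3] - [[v1, v3], v2]
The normal forms differ: not equal.

not equal: they reduce to [[v1, v3], v2] and [[v1, v2], v3] - [[v1, v3], v2]


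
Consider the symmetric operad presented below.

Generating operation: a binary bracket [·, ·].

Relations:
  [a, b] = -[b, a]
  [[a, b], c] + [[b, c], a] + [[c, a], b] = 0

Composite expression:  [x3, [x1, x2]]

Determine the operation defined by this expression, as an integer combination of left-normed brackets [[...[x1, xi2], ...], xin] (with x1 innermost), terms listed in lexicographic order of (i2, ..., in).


-[[x1, x2], x3]

Expand each bracket as ab - ba; the x1-initial words give the coefficients.
Composite bracket: [x3, [x1, x2]]
Applying ab - ba throughout gives 4 signed words (2^2 = 4).
Collect the words opening with x1:
  x1x2x3 (sign -1) contributes -[[x1, x2], x3]


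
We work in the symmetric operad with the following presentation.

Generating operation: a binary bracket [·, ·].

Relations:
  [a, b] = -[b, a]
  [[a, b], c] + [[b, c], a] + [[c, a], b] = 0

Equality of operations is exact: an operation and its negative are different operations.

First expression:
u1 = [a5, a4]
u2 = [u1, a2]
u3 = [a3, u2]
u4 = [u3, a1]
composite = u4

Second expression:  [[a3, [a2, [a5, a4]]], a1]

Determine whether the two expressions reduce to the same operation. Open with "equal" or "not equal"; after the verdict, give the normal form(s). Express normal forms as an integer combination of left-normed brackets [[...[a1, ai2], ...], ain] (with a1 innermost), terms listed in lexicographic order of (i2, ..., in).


not equal: they reduce to [[[[a1, a2], a4], a5], a3] - [[[[a1, a2], a5], a4], a3] - [[[[a1, a3], a2], a4], a5] + [[[[a1, a3], a2], a5], a4] + [[[[a1, a3], a4], a5], a2] - [[[[a1, a3], a5], a4], a2] - [[[[a1, a4], a5], a2], a3] + [[[[a1, a5], a4], a2], a3] and -[[[[a1, a2], a4], a5], a3] + [[[[a1, a2], a5], a4], a3] + [[[[a1, a3], a2], a4], a5] - [[[[a1, a3], a2], a5], a4] - [[[[a1, a3], a4], a5], a2] + [[[[a1, a3], a5], a4], a2] + [[[[a1, a4], a5], a2], a3] - [[[[a1, a5], a4], a2], a3]

The first expression reduces to [[[[a1, a2], a4], a5], a3] - [[[[a1, a2], a5], a4], a3] - [[[[a1, a3], a2], a4], a5] + [[[[a1, a3], a2], a5], a4] + [[[[a1, a3], a4], a5], a2] - [[[[a1, a3], a5], a4], a2] - [[[[a1, a4], a5], a2], a3] + [[[[a1, a5], a4], a2], a3]
The second expression reduces to -[[[[a1, a2], a4], a5], a3] + [[[[a1, a2], a5], a4], a3] + [[[[a1, a3], a2], a4], a5] - [[[[a1, a3], a2], a5], a4] - [[[[a1, a3], a4], a5], a2] + [[[[a1, a3], a5], a4], a2] + [[[[a1, a4], a5], a2], a3] - [[[[a1, a5], a4], a2], a3]
Different reductions; not equal.


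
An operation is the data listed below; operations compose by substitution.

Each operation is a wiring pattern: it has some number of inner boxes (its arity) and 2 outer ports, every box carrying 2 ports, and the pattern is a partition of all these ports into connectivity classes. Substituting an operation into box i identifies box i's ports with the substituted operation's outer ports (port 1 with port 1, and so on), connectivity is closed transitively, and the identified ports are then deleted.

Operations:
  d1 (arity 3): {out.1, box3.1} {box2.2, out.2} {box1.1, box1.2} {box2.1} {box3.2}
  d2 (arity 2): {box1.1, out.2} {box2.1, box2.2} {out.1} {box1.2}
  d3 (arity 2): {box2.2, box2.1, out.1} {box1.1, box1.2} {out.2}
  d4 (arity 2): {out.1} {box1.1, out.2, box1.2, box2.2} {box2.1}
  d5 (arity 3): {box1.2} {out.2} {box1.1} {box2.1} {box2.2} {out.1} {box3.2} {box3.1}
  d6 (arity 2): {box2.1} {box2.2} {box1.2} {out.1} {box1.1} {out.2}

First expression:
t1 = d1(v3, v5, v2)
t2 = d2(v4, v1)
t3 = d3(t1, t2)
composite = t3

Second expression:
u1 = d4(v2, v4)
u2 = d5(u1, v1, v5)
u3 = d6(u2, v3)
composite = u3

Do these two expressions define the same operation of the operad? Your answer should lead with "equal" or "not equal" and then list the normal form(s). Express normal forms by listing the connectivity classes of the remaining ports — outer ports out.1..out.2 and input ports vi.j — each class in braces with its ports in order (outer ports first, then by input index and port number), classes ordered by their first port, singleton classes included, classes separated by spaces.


not equal: they reduce to {out.1, v4.1} {out.2} {v1.1, v1.2} {v2.1, v5.2} {v2.2} {v3.1, v3.2} {v4.2} {v5.1} and {out.1} {out.2} {v1.1} {v1.2} {v2.1, v2.2, v4.2} {v3.1} {v3.2} {v4.1} {v5.1} {v5.2}

The first expression reduces to {out.1, v4.1} {out.2} {v1.1, v1.2} {v2.1, v5.2} {v2.2} {v3.1, v3.2} {v4.2} {v5.1}
The second expression reduces to {out.1} {out.2} {v1.1} {v1.2} {v2.1, v2.2, v4.2} {v3.1} {v3.2} {v4.1} {v5.1} {v5.2}
Distinct normal forms: not equal.


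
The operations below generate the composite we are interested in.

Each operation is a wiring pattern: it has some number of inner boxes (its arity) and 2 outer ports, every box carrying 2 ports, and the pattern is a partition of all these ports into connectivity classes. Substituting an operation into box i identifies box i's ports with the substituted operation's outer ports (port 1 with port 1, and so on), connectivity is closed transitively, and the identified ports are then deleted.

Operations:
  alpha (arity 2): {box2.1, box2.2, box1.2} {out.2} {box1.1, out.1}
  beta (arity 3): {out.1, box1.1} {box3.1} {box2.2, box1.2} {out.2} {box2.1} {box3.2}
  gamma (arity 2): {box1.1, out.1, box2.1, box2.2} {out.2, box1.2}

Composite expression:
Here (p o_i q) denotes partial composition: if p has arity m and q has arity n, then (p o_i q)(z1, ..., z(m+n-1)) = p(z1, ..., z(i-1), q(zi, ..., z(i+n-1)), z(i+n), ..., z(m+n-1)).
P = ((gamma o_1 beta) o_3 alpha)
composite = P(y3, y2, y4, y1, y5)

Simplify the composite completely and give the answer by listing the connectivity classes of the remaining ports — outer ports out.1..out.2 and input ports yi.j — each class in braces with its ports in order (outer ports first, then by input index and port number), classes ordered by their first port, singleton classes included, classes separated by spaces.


Connectivity passes through glued gamma-boundaries; trace each wire chain.
after alpha, the pattern on (y4, y1) reads {out.1, y4.1} {out.2} {y1.1, y1.2, y4.2} (out.j = its outer ports)
after beta, the pattern on (y3, y2, y4, y1) reads {out.1, y3.1} {out.2} {y1.1, y1.2, y4.2} {y2.1} {y2.2, y3.2} {y4.1} (out.j = its outer ports)
after gamma, the pattern on (y3, y2, y4, y1, y5) reads {out.1, y3.1, y5.1, y5.2} {out.2} {y1.1, y1.2, y4.2} {y2.1} {y2.2, y3.2} {y4.1} (out.j = its outer ports)

{out.1, y3.1, y5.1, y5.2} {out.2} {y1.1, y1.2, y4.2} {y2.1} {y2.2, y3.2} {y4.1}


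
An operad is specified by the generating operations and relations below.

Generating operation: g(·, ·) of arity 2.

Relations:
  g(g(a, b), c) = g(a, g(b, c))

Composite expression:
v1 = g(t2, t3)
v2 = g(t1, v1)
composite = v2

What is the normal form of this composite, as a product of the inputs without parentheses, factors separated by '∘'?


Key point: g is associative — brackets drop, the t-order remains.
g(t2, t3) spells out as t2 ∘ t3
g(t1, g(t2, t3)) spells out as t1 ∘ t2 ∘ t3

t1 ∘ t2 ∘ t3


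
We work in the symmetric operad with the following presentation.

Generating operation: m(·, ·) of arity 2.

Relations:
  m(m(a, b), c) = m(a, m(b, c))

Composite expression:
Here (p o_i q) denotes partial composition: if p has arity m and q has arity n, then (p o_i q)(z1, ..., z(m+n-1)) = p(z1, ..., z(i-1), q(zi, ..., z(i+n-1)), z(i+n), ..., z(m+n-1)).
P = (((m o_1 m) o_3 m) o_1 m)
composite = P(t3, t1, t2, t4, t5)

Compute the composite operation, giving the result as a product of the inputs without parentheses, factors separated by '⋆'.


t3 ⋆ t1 ⋆ t2 ⋆ t4 ⋆ t5

Every regrouping of m is equal, so read the t-inputs in written order.
m(t3, t1) unparenthesizes to t3 ⋆ t1
m(m(t3, t1), t2) unparenthesizes to t3 ⋆ t1 ⋆ t2
m(t4, t5) unparenthesizes to t4 ⋆ t5
m(m(m(t3, t1), t2), m(t4, t5)) unparenthesizes to t3 ⋆ t1 ⋆ t2 ⋆ t4 ⋆ t5


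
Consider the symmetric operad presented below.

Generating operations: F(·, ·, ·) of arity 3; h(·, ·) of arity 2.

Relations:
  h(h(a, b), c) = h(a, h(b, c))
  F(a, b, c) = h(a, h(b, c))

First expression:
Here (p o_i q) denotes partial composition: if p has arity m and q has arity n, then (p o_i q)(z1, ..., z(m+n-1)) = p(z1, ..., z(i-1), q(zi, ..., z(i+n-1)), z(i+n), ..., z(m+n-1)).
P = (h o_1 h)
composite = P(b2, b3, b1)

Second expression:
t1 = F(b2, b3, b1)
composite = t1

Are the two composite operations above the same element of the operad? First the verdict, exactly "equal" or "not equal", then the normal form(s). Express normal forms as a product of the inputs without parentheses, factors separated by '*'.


equal — both sides give b2 * b3 * b1

The first composite normalizes to b2 * b3 * b1
The second composite normalizes to b2 * b3 * b1
Same normal form: equal.


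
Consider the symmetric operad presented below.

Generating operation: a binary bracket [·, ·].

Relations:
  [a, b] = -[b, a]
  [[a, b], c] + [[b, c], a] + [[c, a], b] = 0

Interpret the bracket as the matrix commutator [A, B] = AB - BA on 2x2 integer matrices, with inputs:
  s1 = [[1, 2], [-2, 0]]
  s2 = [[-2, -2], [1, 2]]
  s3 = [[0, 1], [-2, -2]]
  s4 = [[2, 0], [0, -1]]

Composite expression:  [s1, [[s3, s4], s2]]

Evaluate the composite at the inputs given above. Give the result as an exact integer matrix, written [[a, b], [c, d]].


[[24, 48], [36, -24]]

[s3, s4] = [[0, -3], [-6, 0]]
[[s3, s4], s2] = [[-15, -12], [24, 15]]
[s1, [[s3, s4], s2]] = [[24, 48], [36, -24]]


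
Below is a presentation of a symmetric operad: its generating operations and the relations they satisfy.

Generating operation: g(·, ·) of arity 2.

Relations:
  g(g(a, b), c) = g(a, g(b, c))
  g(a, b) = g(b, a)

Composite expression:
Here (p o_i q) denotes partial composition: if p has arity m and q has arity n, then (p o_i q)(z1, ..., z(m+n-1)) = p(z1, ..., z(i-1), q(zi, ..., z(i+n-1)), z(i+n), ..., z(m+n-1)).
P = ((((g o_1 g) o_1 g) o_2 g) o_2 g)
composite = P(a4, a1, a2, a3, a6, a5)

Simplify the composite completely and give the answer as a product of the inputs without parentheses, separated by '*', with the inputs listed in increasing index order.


a1 * a2 * a3 * a4 * a5 * a6

Both nesting and order wash out for g; what remains is which a's occur.
g(a1, a2) flattens to a1 * a2
g(g(a1, a2), a3) flattens to a1 * a2 * a3
g(a4, g(g(a1, a2), a3)) flattens to a4 * a1 * a2 * a3
g(g(a4, g(g(a1, a2), a3)), a6) flattens to a4 * a1 * a2 * a3 * a6
g(g(g(a4, g(g(a1, a2), a3)), a6), a5) flattens to a4 * a1 * a2 * a3 * a6 * a5
putting the inputs in ascending order: a1 * a2 * a3 * a4 * a5 * a6


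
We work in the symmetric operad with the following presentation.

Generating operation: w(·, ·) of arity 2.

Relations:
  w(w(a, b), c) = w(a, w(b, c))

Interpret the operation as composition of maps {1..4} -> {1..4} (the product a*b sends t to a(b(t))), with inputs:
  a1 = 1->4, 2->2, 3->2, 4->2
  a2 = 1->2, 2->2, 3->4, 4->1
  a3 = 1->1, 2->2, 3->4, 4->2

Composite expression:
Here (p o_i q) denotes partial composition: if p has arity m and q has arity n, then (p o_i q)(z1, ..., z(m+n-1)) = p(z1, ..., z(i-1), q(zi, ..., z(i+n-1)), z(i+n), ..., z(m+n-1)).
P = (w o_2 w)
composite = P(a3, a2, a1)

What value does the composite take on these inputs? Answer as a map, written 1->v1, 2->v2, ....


1->1, 2->2, 3->2, 4->2

w(a2, a1) = 1->1, 2->2, 3->2, 4->2
w(a3, w(a2, a1)) = 1->1, 2->2, 3->2, 4->2


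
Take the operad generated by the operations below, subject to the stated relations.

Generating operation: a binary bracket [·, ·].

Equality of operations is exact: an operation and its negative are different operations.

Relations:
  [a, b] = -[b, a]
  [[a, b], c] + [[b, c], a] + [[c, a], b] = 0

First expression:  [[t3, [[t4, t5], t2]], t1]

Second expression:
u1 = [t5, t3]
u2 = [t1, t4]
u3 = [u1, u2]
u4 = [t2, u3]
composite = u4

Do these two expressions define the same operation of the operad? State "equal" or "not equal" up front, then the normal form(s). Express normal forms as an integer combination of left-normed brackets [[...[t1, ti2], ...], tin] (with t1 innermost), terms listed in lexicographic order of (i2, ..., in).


not equal: they reduce to -[[[[t1, t2], t4], t5], t3] + [[[[t1, t2], t5], t4], t3] + [[[[t1, t3], t2], t4], t5] - [[[[t1, t3], t2], t5], t4] - [[[[t1, t3], t4], t5], t2] + [[[[t1, t3], t5], t4], t2] + [[[[t1, t4], t5], t2], t3] - [[[[t1, t5], t4], t2], t3] and -[[[[t1, t4], t3], t5], t2] + [[[[t1, t4], t5], t3], t2]

The first expression, normalized: -[[[[t1, t2], t4], t5], t3] + [[[[t1, t2], t5], t4], t3] + [[[[t1, t3], t2], t4], t5] - [[[[t1, t3], t2], t5], t4] - [[[[t1, t3], t4], t5], t2] + [[[[t1, t3], t5], t4], t2] + [[[[t1, t4], t5], t2], t3] - [[[[t1, t5], t4], t2], t3]
The second expression, normalized: -[[[[t1, t4], t3], t5], t2] + [[[[t1, t4], t5], t3], t2]
No match — not equal.


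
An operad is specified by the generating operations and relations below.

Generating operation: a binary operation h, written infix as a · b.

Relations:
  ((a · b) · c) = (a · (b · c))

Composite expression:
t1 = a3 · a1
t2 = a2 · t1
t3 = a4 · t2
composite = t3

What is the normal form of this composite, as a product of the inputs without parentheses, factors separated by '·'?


a4 · a2 · a3 · a1

Every regrouping of h is equal, so read the a-inputs in written order.
(a3 · a1) flattens to a3 · a1
(a2 · (a3 · a1)) flattens to a2 · a3 · a1
(a4 · (a2 · (a3 · a1))) flattens to a4 · a2 · a3 · a1


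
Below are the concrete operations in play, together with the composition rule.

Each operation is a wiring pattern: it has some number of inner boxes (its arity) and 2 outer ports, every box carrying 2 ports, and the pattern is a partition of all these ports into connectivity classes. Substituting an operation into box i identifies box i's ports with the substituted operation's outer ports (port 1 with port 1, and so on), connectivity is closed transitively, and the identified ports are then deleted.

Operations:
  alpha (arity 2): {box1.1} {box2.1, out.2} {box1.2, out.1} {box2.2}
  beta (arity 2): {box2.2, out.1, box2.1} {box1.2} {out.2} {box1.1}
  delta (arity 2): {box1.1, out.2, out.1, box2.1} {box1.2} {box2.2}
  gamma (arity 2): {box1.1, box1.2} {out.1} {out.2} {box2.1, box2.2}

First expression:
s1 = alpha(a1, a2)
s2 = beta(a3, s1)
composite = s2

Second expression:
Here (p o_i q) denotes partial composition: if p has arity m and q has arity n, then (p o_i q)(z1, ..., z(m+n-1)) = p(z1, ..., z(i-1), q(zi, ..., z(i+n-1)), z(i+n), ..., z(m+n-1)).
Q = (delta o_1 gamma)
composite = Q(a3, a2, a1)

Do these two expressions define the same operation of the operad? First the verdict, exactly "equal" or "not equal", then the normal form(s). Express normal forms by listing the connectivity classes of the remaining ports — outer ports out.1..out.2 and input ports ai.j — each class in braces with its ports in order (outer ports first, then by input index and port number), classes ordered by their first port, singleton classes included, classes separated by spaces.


The first composite normalizes to {out.1, a1.2, a2.1} {out.2} {a1.1} {a2.2} {a3.1} {a3.2}
The second composite normalizes to {out.1, out.2, a1.1} {a1.2} {a2.1, a2.2} {a3.1, a3.2}
They disagree, so not equal.

not equal; the first gives {out.1, a1.2, a2.1} {out.2} {a1.1} {a2.2} {a3.1} {a3.2} and the second {out.1, out.2, a1.1} {a1.2} {a2.1, a2.2} {a3.1, a3.2}
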